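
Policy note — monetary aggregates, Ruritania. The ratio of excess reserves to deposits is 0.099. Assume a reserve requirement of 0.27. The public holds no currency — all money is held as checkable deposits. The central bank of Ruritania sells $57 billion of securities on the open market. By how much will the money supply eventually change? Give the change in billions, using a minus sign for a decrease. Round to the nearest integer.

-154 billion

The money multiplier is m = 1 / (rr + e) = 1 / (0.27 + 0.099) ≈ 2.71.
The sale removes 57 billion of base, so ΔM = m × ΔMB = 2.71 × (−57) = -154.47 billion.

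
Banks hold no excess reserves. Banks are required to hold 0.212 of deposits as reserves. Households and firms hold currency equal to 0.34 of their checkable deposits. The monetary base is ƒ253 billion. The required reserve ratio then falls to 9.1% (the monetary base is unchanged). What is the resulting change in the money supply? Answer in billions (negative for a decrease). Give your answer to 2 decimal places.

ƒ172.42 billion

Initially m₁ = (1 + 0.34) / (0.212 + 0.34) ≈ 2.427536, so M₁ = 2.427536 × 253 ≈ 614.1666 billion.
After the change m₂ = (1 + 0.34) / (0.091 + 0.34) ≈ 3.109049, so M₂ = 3.109049 × 253 ≈ 786.5894 billion.
ΔM = M₂ − M₁ = 786.5894 − 614.1666 = 172.4228 billion.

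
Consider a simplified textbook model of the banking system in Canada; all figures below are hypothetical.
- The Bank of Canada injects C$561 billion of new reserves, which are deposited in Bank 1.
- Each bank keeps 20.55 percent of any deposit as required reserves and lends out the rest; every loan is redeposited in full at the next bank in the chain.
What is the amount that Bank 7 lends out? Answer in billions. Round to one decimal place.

C$112.1 billion

Each bank lends a fraction (1 − rr) = 0.7945 of the deposit it receives, so Bank 7 receives 561·0.7945^6 and lends 561·0.7945^7 ≈ 112.1038 billion.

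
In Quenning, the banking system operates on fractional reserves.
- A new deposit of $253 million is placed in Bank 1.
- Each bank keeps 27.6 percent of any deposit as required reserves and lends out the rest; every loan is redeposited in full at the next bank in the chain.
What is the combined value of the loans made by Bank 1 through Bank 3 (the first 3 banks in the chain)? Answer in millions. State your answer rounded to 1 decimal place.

$411.8 million

Bank i lends (1 − rr)^i of the original deposit: Bank 1 lends 253·0.7240 = 183.1720, Bank 2 lends 253·0.7240² ≈ 132.6165, and so on.
Summing a geometric series: total = 253·[0.7240·(1 − 0.7240^3) / (1 − 0.7240)] ≈ 411.8029 million.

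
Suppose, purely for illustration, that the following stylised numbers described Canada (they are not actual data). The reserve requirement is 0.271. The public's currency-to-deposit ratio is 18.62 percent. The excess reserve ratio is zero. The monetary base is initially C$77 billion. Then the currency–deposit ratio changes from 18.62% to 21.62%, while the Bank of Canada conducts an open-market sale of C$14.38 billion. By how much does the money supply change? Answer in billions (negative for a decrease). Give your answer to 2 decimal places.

Before: m₁ = (1 + 0.1862) / (0.271 + 0.1862) ≈ 2.59449, MB₁ = 77, so M₁ = 2.59449 × 77 ≈ 199.7757 billion.
After: m₂ = (1 + 0.2162) / (0.271 + 0.2162) ≈ 2.49631, MB₂ = 77 − 14.38 = 62.62, so M₂ = 2.49631 × 62.62 ≈ 156.3189 billion.
ΔM = M₂ − M₁ = 156.3189 − 199.7757 = -43.4568 billion.

-43.46 billion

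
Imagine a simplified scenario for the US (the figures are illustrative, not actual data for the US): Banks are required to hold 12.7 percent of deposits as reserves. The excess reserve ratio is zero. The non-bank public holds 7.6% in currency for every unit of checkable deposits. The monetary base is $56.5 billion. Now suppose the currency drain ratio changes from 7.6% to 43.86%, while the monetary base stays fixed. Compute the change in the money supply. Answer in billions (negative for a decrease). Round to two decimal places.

-155.77 billion

Initially m₁ = (1 + 0.076) / (0.127 + 0.076) ≈ 5.30049, so M₁ = 5.30049 × 56.5 ≈ 299.4777 billion.
After the change m₂ = (1 + 0.4386) / (0.127 + 0.4386) ≈ 2.54349, so M₂ = 2.54349 × 56.5 ≈ 143.7072 billion.
ΔM = M₂ − M₁ = 143.7072 − 299.4777 = -155.7705 billion.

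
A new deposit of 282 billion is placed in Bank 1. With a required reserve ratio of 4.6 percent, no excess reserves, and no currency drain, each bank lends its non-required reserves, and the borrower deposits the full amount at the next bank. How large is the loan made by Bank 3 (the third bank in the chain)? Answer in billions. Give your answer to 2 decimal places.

Each bank lends a fraction (1 − rr) = 0.9540 of the deposit it receives, so Bank 3 receives 282·0.9540^2 and lends 282·0.9540^3 ≈ 244.8467 billion.

244.85 billion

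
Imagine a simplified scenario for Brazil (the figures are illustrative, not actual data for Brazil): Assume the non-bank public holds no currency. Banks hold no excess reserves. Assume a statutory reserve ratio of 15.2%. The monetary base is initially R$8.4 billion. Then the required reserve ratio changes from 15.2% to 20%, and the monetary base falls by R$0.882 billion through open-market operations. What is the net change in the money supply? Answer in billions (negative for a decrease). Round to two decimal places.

-17.67 billion

Before: m₁ = 1 / (0.152) ≈ 6.5789, MB₁ = 8.4, so M₁ = 6.5789 × 8.4 ≈ 55.2628 billion.
After: m₂ = 1 / (0.2) = 5, MB₂ = 8.4 − 0.882 = 7.518, so M₂ = 5 × 7.518 = 37.59 billion.
ΔM = M₂ − M₁ = 37.59 − 55.2628 = -17.6728 billion.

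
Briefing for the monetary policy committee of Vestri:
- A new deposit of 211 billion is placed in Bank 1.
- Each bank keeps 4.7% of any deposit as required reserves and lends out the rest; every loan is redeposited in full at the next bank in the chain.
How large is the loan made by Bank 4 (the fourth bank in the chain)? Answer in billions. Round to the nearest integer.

174 billion

Each bank lends a fraction (1 − rr) = 0.9530 of the deposit it receives, so Bank 4 receives 211·0.9530^3 and lends 211·0.9530^4 ≈ 174.0420 billion.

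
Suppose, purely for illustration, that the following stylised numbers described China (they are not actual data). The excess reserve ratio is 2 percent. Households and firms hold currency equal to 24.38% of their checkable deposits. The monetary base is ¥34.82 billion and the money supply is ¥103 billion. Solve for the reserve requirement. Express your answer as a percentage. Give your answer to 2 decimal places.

Using m = M/MB = 103/34.82 ≈ 2.958070. Since m = (1 + c)/(c + rr + e), the denominator satisfies c + rr + e = (1 + c)/m = (1 + 0.2438) / 2.958070 ≈ 0.420477.
With c = 0.2438 and e = 0.02, the reserve requirement is 0.420477 − 0.2438 − 0.02 = 0.156677.

15.67%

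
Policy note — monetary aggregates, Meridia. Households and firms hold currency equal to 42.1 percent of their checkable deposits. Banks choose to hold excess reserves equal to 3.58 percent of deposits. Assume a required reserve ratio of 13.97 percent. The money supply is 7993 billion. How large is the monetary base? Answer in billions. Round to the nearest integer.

3355 billion

The money multiplier is m = (1 + c) / (rr + e + c) = (1 + 0.421) / (0.1397 + 0.0358 + 0.421) ≈ 2.38223.
MB = M / m = 7993 / 2.38223 ≈ 3355.2596 billion.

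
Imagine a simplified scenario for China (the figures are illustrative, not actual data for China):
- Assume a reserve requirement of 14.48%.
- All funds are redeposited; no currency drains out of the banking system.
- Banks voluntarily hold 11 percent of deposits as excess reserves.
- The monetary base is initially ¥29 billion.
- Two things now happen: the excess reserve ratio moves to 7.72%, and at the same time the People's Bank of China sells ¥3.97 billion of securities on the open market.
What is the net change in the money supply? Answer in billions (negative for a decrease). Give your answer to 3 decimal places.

Before: m₁ = 1 / (0.1448 + 0.11) ≈ 3.924647, MB₁ = 29, so M₁ = 3.924647 × 29 ≈ 113.8148 billion.
After: m₂ = 1 / (0.1448 + 0.0772) ≈ 4.504505, MB₂ = 29 − 3.97 = 25.03, so M₂ = 4.504505 × 25.03 ≈ 112.7478 billion.
ΔM = M₂ − M₁ = 112.7478 − 113.8148 = -1.067 billion.

-1.067 billion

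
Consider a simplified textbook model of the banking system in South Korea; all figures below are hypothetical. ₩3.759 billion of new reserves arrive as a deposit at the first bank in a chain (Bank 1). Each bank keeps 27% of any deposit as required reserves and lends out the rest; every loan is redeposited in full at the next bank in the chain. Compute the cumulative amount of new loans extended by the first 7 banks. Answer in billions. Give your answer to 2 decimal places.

₩9.04 billion

Bank i lends (1 − rr)^i of the original deposit: Bank 1 lends 3.759·0.7300 ≈ 2.7441, Bank 2 lends 3.759·0.7300² ≈ 2.0032, and so on.
Summing a geometric series: total = 3.759·[0.7300·(1 − 0.7300^7) / (1 − 0.7300)] ≈ 9.0405 billion.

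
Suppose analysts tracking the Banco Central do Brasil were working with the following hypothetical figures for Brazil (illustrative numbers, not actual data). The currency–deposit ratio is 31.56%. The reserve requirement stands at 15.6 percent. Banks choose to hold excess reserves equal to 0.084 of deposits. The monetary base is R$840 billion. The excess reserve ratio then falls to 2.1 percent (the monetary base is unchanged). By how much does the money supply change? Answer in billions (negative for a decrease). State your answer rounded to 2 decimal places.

R$254.38 billion

Initially m₁ = (1 + 0.3156) / (0.156 + 0.084 + 0.3156) ≈ 2.367891, so M₁ = 2.367891 × 840 ≈ 1989.0284 billion.
After the change m₂ = (1 + 0.3156) / (0.156 + 0.021 + 0.3156) ≈ 2.670727, so M₂ = 2.670727 × 840 ≈ 2243.4107 billion.
ΔM = M₂ − M₁ = 2243.4107 − 1989.0284 = 254.3823 billion.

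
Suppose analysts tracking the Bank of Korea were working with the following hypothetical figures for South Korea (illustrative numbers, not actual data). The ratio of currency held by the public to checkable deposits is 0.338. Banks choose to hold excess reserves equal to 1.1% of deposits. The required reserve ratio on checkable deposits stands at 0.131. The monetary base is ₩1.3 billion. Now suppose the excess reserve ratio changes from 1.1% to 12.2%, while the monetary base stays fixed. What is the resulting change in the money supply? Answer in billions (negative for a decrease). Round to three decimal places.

-0.681 billion

Initially m₁ = (1 + 0.338) / (0.131 + 0.011 + 0.338) = 2.78750, so M₁ = 2.78750 × 1.3 ≈ 3.6238 billion.
After the change m₂ = (1 + 0.338) / (0.131 + 0.122 + 0.338) ≈ 2.26396, so M₂ = 2.26396 × 1.3 ≈ 2.9431 billion.
ΔM = M₂ − M₁ = 2.9431 − 3.6238 = -0.6807 billion.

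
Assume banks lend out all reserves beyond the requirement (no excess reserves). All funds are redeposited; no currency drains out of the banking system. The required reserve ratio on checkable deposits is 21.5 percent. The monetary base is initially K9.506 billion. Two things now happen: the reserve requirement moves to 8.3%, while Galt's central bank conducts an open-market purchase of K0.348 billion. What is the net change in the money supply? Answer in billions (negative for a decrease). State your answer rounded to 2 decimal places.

Before: m₁ = 1 / (0.215) ≈ 4.6512, MB₁ = 9.506, so M₁ = 4.6512 × 9.506 ≈ 44.2143 billion.
After: m₂ = 1 / (0.083) ≈ 12.0482, MB₂ = 9.506 + 0.348 = 9.854, so M₂ = 12.0482 × 9.854 ≈ 118.723 billion.
ΔM = M₂ − M₁ = 118.723 − 44.2143 = 74.5087 billion.

K74.51 billion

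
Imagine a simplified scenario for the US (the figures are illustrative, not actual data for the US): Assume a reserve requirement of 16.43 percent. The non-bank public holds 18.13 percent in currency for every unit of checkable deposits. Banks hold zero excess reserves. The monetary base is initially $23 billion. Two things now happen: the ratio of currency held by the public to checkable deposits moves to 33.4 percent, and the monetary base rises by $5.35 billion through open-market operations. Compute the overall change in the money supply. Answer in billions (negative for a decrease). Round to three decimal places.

Before: m₁ = (1 + 0.1813) / (0.1643 + 0.1813) ≈ 3.418113, MB₁ = 23, so M₁ = 3.418113 × 23 ≈ 78.6166 billion.
After: m₂ = (1 + 0.334) / (0.1643 + 0.334) ≈ 2.677102, MB₂ = 23 + 5.35 = 28.35, so M₂ = 2.677102 × 28.35 ≈ 75.8958 billion.
ΔM = M₂ − M₁ = 75.8958 − 78.6166 = -2.7208 billion.

-2.721 billion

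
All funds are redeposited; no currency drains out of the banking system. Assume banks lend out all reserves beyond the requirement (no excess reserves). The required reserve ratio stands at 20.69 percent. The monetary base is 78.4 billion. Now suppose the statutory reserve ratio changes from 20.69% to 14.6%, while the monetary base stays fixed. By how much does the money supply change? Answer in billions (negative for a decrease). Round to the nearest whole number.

Initially m₁ = 1 / (0.2069) ≈ 4.8333, so M₁ = 4.8333 × 78.4 ≈ 378.9307 billion.
After the change m₂ = 1 / (0.146) ≈ 6.8493, so M₂ = 6.8493 × 78.4 ≈ 536.9851 billion.
ΔM = M₂ − M₁ = 536.9851 − 378.9307 = 158.0544 billion.

158 billion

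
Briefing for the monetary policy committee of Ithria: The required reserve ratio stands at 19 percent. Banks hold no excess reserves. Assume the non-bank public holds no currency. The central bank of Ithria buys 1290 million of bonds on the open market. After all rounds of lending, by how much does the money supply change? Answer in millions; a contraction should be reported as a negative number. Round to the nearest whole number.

6789 million

The simple money multiplier is m = 1/rr = 1/0.19 ≈ 5.26316.
An open-market purchase increases the monetary base by 1290 million, so ΔM = m × ΔMB = 5.26316 × 1290 = 6789.4764 million.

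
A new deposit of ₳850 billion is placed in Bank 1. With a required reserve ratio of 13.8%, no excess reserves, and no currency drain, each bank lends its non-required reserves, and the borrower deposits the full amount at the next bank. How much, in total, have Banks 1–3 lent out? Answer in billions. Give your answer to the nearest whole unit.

Bank i lends (1 − rr)^i of the original deposit: Bank 1 lends 850·0.8620 = 732.7000, Bank 2 lends 850·0.8620² = 631.5874, and so on.
Summing a geometric series: total = 850·[0.8620·(1 − 0.8620^3) / (1 − 0.8620)] ≈ 1908.7157 billion.

₳1909 billion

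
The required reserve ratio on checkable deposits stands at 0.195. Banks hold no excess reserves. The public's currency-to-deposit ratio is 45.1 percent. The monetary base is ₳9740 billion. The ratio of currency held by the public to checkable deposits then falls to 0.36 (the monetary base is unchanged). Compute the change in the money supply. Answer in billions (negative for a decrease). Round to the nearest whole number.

Initially m₁ = (1 + 0.451) / (0.195 + 0.451) ≈ 2.24613, so M₁ = 2.24613 × 9740 = 21877.3062 billion.
After the change m₂ = (1 + 0.36) / (0.195 + 0.36) ≈ 2.45045, so M₂ = 2.45045 × 9740 = 23867.383 billion.
ΔM = M₂ − M₁ = 23867.383 − 21877.3062 = 1990.0768 billion.

₳1990 billion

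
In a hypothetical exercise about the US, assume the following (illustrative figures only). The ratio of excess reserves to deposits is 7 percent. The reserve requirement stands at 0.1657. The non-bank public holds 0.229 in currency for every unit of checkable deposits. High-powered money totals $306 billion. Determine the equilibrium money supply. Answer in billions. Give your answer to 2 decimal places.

The money multiplier is m = (1 + c) / (rr + e + c) = (1 + 0.229) / (0.1657 + 0.07 + 0.229) ≈ 2.644717.
So M = m × MB = 2.644717 × 306 ≈ 809.2834 billion.

$809.28 billion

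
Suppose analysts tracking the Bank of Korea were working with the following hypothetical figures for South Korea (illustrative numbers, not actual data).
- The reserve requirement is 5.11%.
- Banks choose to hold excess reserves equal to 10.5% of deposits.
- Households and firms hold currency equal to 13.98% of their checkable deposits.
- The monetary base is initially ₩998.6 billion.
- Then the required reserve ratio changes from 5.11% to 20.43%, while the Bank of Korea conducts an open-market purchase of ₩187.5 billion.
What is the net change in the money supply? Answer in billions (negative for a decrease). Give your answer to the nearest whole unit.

Before: m₁ = (1 + 0.1398) / (0.0511 + 0.105 + 0.1398) ≈ 3.85198, MB₁ = 998.6, so M₁ = 3.85198 × 998.6 ≈ 3846.5872 billion.
After: m₂ = (1 + 0.1398) / (0.2043 + 0.105 + 0.1398) ≈ 2.53796, MB₂ = 998.6 + 187.5 = 1186.1, so M₂ = 2.53796 × 1186.1 ≈ 3010.2744 billion.
ΔM = M₂ − M₁ = 3010.2744 − 3846.5872 = -836.3128 billion.

-836 billion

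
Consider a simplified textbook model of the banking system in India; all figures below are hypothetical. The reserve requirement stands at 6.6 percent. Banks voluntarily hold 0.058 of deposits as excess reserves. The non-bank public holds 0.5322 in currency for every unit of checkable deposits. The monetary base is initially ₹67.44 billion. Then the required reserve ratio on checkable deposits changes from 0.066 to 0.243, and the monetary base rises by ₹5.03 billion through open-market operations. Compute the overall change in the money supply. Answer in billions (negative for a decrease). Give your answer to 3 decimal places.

-24.202 billion

Before: m₁ = (1 + 0.5322) / (0.066 + 0.058 + 0.5322) ≈ 2.334959, MB₁ = 67.44, so M₁ = 2.334959 × 67.44 ≈ 157.4696 billion.
After: m₂ = (1 + 0.5322) / (0.243 + 0.058 + 0.5322) ≈ 1.838934, MB₂ = 67.44 + 5.03 = 72.47, so M₂ = 1.838934 × 72.47 ≈ 133.2675 billion.
ΔM = M₂ − M₁ = 133.2675 − 157.4696 = -24.2021 billion.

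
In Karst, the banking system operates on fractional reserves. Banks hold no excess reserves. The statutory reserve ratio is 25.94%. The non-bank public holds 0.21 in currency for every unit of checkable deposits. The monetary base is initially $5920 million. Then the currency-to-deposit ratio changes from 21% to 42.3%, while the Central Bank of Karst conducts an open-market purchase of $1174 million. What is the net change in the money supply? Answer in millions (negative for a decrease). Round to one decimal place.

Before: m₁ = (1 + 0.21) / (0.2594 + 0.21) ≈ 2.577759, MB₁ = 5920, so M₁ = 2.577759 × 5920 ≈ 15260.3333 million.
After: m₂ = (1 + 0.423) / (0.2594 + 0.423) ≈ 2.085287, MB₂ = 5920 + 1174 = 7094, so M₂ = 2.085287 × 7094 ≈ 14793.026 million.
ΔM = M₂ − M₁ = 14793.026 − 15260.3333 = -467.3073 million.

-467.3 million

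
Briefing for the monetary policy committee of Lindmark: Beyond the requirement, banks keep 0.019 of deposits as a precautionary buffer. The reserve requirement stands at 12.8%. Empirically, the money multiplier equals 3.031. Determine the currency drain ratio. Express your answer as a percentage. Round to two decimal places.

27.30%

Using m = 3.031. From m = (1 + c)/(c + rr + e), rearranging gives 1 + c = m·(c + rr + e), so c·(1 − m) = m·(rr + e) − 1.
Hence c = [m·(rr + e) − 1]/(1 − m) = [3.031 × (0.128 + 0.019) − 1] / (1 − 3.031) ≈ 0.272990.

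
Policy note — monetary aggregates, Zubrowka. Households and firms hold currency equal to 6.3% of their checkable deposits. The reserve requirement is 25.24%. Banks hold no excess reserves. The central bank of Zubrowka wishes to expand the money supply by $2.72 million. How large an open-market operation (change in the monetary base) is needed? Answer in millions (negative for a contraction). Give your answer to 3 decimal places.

$0.807 million

The money multiplier is m = (1 + c) / (rr + c) = (1 + 0.063) / (0.2524 + 0.063) ≈ 3.37032.
ΔMB = ΔM / m = (+2.72) / 3.37032 ≈ 0.807 million.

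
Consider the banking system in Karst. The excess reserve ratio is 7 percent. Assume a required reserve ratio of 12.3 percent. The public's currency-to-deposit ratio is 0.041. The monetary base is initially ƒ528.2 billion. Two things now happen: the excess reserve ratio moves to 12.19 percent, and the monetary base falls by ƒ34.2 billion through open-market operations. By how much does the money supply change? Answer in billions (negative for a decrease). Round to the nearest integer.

-551 billion

Before: m₁ = (1 + 0.041) / (0.123 + 0.07 + 0.041) ≈ 4.4487, MB₁ = 528.2, so M₁ = 4.4487 × 528.2 ≈ 2349.8033 billion.
After: m₂ = (1 + 0.041) / (0.123 + 0.1219 + 0.041) ≈ 3.6411, MB₂ = 528.2 − 34.2 = 494, so M₂ = 3.6411 × 494 = 1798.7034 billion.
ΔM = M₂ − M₁ = 1798.7034 − 2349.8033 = -551.0999 billion.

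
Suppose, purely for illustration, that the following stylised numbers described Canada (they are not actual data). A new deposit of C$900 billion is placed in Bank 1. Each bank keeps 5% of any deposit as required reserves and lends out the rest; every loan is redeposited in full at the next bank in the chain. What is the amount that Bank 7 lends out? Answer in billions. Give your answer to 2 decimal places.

Each bank lends a fraction (1 − rr) = 0.9500 of the deposit it receives, so Bank 7 receives 900·0.9500^6 and lends 900·0.9500^7 ≈ 628.5036 billion.

C$628.50 billion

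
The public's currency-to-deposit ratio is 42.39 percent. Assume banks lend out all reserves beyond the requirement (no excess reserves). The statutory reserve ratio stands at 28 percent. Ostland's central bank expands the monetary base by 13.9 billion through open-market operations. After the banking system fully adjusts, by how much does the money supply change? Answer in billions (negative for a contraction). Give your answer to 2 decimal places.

The money multiplier is m = (1 + c) / (rr + c) = (1 + 0.4239) / (0.28 + 0.4239) ≈ 2.02287.
The purchase adds 13.9 billion of base, so ΔM = m × ΔMB = 2.02287 × (+13.9) ≈ 28.1179 billion.

28.12 billion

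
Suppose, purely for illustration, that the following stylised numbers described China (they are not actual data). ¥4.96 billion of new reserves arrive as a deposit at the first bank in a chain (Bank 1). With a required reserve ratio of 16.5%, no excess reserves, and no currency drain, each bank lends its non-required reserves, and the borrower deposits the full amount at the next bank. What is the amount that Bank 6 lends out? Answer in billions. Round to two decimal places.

Each bank lends a fraction (1 − rr) = 0.8350 of the deposit it receives, so Bank 6 receives 4.96·0.8350^5 and lends 4.96·0.8350^6 ≈ 1.6811 billion.

¥1.68 billion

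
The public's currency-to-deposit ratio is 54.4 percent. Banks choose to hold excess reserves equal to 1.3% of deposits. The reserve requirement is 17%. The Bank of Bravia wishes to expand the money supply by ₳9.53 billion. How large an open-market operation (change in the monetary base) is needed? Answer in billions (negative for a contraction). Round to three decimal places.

The money multiplier is m = (1 + c) / (rr + e + c) = (1 + 0.544) / (0.17 + 0.013 + 0.544) ≈ 2.12380.
ΔMB = ΔM / m = (+9.53) / 2.12380 ≈ 4.4872 billion.

₳4.487 billion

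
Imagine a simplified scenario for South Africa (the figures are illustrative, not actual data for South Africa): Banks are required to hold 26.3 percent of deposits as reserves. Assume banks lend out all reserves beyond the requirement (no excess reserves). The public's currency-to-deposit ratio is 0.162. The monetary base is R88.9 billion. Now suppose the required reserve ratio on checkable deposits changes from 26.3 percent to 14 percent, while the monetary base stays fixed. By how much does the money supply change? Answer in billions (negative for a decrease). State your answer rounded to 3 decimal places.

Initially m₁ = (1 + 0.162) / (0.263 + 0.162) ≈ 2.734118, so M₁ = 2.734118 × 88.9 ≈ 243.0631 billion.
After the change m₂ = (1 + 0.162) / (0.14 + 0.162) ≈ 3.847682, so M₂ = 3.847682 × 88.9 ≈ 342.0589 billion.
ΔM = M₂ − M₁ = 342.0589 − 243.0631 = 98.9958 billion.

R98.996 billion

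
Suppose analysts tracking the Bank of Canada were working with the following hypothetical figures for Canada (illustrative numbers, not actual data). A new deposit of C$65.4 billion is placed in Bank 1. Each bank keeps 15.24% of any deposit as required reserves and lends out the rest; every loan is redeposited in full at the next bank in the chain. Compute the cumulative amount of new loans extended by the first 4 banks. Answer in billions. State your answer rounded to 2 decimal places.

Bank i lends (1 − rr)^i of the original deposit: Bank 1 lends 65.4·0.8476 ≈ 55.4330, Bank 2 lends 65.4·0.8476² ≈ 46.9850, and so on.
Summing a geometric series: total = 65.4·[0.8476·(1 − 0.8476^4) / (1 − 0.8476)] ≈ 175.9979 billion.

C$176.00 billion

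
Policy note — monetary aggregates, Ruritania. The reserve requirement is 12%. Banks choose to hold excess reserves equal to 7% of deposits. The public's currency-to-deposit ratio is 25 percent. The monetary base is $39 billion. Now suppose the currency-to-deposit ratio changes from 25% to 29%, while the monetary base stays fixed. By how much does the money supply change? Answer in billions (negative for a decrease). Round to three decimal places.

Initially m₁ = (1 + 0.25) / (0.12 + 0.07 + 0.25) ≈ 2.840909, so M₁ = 2.840909 × 39 ≈ 110.7955 billion.
After the change m₂ = (1 + 0.29) / (0.12 + 0.07 + 0.29) = 2.687500, so M₂ = 2.687500 × 39 = 104.8125 billion.
ΔM = M₂ − M₁ = 104.8125 − 110.7955 = -5.983 billion.

-5.983 billion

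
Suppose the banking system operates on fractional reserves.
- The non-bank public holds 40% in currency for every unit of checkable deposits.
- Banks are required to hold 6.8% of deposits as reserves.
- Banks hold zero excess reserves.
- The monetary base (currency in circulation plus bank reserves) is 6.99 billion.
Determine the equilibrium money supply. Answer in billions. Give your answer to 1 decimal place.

20.9 billion

The money multiplier is m = (1 + c) / (rr + c) = (1 + 0.4) / (0.068 + 0.4) ≈ 2.9915.
So M = m × MB = 2.9915 × 6.99 ≈ 20.9106 billion.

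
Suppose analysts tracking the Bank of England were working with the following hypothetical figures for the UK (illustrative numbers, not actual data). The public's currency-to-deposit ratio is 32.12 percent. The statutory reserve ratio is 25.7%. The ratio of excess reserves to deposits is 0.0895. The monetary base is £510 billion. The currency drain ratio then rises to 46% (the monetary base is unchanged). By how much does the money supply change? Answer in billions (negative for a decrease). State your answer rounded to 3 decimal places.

-85.905 billion

Initially m₁ = (1 + 0.3212) / (0.257 + 0.0895 + 0.3212) ≈ 1.9787330, so M₁ = 1.9787330 × 510 ≈ 1009.1538 billion.
After the change m₂ = (1 + 0.46) / (0.257 + 0.0895 + 0.46) ≈ 1.8102914, so M₂ = 1.8102914 × 510 ≈ 923.2486 billion.
ΔM = M₂ − M₁ = 923.2486 − 1009.1538 = -85.9052 billion.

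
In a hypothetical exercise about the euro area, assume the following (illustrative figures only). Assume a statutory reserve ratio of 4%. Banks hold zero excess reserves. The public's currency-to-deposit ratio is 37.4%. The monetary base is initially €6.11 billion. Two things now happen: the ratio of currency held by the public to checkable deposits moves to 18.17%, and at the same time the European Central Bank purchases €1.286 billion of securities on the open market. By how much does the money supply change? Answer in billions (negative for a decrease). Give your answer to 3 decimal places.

€19.144 billion

Before: m₁ = (1 + 0.374) / (0.04 + 0.374) ≈ 3.31884, MB₁ = 6.11, so M₁ = 3.31884 × 6.11 ≈ 20.2781 billion.
After: m₂ = (1 + 0.1817) / (0.04 + 0.1817) ≈ 5.33018, MB₂ = 6.11 + 1.286 = 7.396, so M₂ = 5.33018 × 7.396 ≈ 39.422 billion.
ΔM = M₂ − M₁ = 39.422 − 20.2781 = 19.1439 billion.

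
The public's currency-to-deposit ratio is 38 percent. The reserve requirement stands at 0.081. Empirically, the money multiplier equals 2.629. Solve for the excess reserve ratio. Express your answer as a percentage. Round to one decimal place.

Using m = 2.629. Since m = (1 + c)/(c + rr + e), the denominator satisfies c + rr + e = (1 + c)/m = (1 + 0.38) / 2.629 ≈ 0.524914.
With c = 0.38 and rr = 0.081, the excess reserve ratio is 0.524914 − 0.38 − 0.081 = 0.063914.

6.4%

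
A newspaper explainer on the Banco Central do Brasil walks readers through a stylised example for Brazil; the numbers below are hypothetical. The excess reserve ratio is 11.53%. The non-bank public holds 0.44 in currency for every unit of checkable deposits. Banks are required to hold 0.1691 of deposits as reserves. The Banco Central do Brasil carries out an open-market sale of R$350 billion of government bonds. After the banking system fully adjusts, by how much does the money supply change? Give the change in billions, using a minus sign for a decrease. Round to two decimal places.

-695.75 billion

The money multiplier is m = (1 + c) / (rr + e + c) = (1 + 0.44) / (0.1691 + 0.1153 + 0.44) ≈ 1.987852.
The sale removes 350 billion of base, so ΔM = m × ΔMB = 1.987852 × (−350) = -695.7482 billion.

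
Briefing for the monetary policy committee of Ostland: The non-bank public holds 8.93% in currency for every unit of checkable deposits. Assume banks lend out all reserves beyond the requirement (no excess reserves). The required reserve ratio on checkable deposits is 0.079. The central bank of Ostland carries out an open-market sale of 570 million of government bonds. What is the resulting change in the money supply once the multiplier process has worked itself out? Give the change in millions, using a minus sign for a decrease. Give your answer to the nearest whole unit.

The money multiplier is m = (1 + c) / (rr + c) = (1 + 0.0893) / (0.079 + 0.0893) ≈ 6.4724.
The sale removes 570 million of base, so ΔM = m × ΔMB = 6.4724 × (−570) = -3689.268 million.

-3689 million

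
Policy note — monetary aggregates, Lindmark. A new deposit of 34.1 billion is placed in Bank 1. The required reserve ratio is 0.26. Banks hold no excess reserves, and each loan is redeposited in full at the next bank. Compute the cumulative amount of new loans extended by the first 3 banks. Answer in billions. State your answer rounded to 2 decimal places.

57.73 billion

Bank i lends (1 − rr)^i of the original deposit: Bank 1 lends 34.1·0.7400 = 25.2340, Bank 2 lends 34.1·0.7400² ≈ 18.6732, and so on.
Summing a geometric series: total = 34.1·[0.7400·(1 − 0.7400^3) / (1 − 0.7400)] ≈ 57.7253 billion.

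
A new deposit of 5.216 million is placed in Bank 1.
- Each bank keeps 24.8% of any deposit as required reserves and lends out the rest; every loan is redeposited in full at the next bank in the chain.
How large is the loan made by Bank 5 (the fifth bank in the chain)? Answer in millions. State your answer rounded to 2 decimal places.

Each bank lends a fraction (1 − rr) = 0.7520 of the deposit it receives, so Bank 5 receives 5.216·0.7520^4 and lends 5.216·0.7520^5 ≈ 1.2544 million.

1.25 million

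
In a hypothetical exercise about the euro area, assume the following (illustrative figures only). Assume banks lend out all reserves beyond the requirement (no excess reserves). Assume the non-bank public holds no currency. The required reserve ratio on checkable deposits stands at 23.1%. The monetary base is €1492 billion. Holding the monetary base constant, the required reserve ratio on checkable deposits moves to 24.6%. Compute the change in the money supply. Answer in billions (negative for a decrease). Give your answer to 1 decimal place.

-393.8 billion

Initially m₁ = 1 / (0.231) ≈ 4.329004, so M₁ = 4.329004 × 1492 ≈ 6458.874 billion.
After the change m₂ = 1 / (0.246) ≈ 4.065041, so M₂ = 4.065041 × 1492 ≈ 6065.0412 billion.
ΔM = M₂ − M₁ = 6065.0412 − 6458.874 = -393.8328 billion.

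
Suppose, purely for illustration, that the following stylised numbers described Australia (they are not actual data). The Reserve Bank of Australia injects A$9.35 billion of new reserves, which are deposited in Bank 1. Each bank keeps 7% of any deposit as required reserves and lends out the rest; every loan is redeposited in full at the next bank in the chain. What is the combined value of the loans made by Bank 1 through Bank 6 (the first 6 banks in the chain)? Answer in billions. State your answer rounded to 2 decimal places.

Bank i lends (1 − rr)^i of the original deposit: Bank 1 lends 9.35·0.9300 = 8.6955, Bank 2 lends 9.35·0.9300² ≈ 8.0868, and so on.
Summing a geometric series: total = 9.35·[0.9300·(1 − 0.9300^6) / (1 − 0.9300)] ≈ 43.8514 billion.

A$43.85 billion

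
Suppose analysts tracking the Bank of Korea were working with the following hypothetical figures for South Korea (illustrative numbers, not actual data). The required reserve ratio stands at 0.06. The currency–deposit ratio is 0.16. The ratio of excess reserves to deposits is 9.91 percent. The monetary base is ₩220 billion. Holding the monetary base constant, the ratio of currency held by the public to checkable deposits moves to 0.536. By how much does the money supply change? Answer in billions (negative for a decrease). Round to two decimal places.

-313.60 billion

Initially m₁ = (1 + 0.16) / (0.06 + 0.0991 + 0.16) ≈ 3.635224, so M₁ = 3.635224 × 220 ≈ 799.7493 billion.
After the change m₂ = (1 + 0.536) / (0.06 + 0.0991 + 0.536) ≈ 2.209754, so M₂ = 2.209754 × 220 ≈ 486.1459 billion.
ΔM = M₂ − M₁ = 486.1459 − 799.7493 = -313.6034 billion.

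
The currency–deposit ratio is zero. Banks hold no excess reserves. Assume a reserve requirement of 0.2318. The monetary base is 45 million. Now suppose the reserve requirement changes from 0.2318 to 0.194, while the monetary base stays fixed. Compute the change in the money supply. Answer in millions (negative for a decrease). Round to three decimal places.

37.826 million

Initially m₁ = 1 / (0.2318) ≈ 4.314064, so M₁ = 4.314064 × 45 ≈ 194.1329 million.
After the change m₂ = 1 / (0.194) ≈ 5.154639, so M₂ = 5.154639 × 45 ≈ 231.9588 million.
ΔM = M₂ − M₁ = 231.9588 − 194.1329 = 37.8259 million.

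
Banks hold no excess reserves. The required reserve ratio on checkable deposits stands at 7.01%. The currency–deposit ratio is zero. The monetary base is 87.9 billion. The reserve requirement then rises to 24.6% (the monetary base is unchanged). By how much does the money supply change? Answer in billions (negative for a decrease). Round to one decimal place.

Initially m₁ = 1 / (0.0701) ≈ 14.2653, so M₁ = 14.2653 × 87.9 ≈ 1253.9199 billion.
After the change m₂ = 1 / (0.246) ≈ 4.0650, so M₂ = 4.0650 × 87.9 = 357.3135 billion.
ΔM = M₂ − M₁ = 357.3135 − 1253.9199 = -896.6064 billion.

-896.6 billion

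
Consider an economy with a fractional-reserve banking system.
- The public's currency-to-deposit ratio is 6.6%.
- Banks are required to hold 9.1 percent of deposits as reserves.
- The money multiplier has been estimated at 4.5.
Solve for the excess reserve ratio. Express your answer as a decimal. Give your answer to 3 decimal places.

0.080

Using m = 4.5. Since m = (1 + c)/(c + rr + e), the denominator satisfies c + rr + e = (1 + c)/m = (1 + 0.066) / 4.5 ≈ 0.236889.
With c = 0.066 and rr = 0.091, the excess reserve ratio is 0.236889 − 0.066 − 0.091 = 0.079889.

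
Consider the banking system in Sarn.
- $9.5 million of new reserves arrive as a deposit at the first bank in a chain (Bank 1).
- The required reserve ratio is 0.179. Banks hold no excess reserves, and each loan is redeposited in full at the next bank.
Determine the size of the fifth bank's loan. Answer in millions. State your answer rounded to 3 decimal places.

$3.544 million

Each bank lends a fraction (1 − rr) = 0.8210 of the deposit it receives, so Bank 5 receives 9.5·0.8210^4 and lends 9.5·0.8210^5 ≈ 3.5436 million.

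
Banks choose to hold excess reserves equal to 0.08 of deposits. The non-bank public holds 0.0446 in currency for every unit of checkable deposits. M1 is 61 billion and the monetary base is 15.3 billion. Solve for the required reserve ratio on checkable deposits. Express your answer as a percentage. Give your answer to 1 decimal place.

Using m = M/MB = 61/15.3 ≈ 3.986928. Since m = (1 + c)/(c + rr + e), the denominator satisfies c + rr + e = (1 + c)/m = (1 + 0.0446) / 3.986928 ≈ 0.262006.
With c = 0.0446 and e = 0.08, the required reserve ratio on checkable deposits is 0.262006 − 0.0446 − 0.08 = 0.137406.

13.7%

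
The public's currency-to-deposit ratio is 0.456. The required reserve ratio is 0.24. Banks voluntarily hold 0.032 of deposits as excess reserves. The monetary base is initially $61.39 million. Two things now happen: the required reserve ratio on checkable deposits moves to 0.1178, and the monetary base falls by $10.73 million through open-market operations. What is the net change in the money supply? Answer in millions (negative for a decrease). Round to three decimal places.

Before: m₁ = (1 + 0.456) / (0.24 + 0.032 + 0.456) = 2, MB₁ = 61.39, so M₁ = 2 × 61.39 = 122.78 million.
After: m₂ = (1 + 0.456) / (0.1178 + 0.032 + 0.456) ≈ 2.403433, MB₂ = 61.39 − 10.73 = 50.66, so M₂ = 2.403433 × 50.66 ≈ 121.7579 million.
ΔM = M₂ − M₁ = 121.7579 − 122.78 = -1.0221 million.

-1.022 million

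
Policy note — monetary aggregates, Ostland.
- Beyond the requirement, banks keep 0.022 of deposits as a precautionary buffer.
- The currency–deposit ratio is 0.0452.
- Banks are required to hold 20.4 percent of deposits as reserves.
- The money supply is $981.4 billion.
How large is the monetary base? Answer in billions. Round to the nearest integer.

$255 billion

The money multiplier is m = (1 + c) / (rr + e + c) = (1 + 0.0452) / (0.204 + 0.022 + 0.0452) ≈ 3.8540.
MB = M / m = 981.4 / 3.8540 ≈ 254.6445 billion.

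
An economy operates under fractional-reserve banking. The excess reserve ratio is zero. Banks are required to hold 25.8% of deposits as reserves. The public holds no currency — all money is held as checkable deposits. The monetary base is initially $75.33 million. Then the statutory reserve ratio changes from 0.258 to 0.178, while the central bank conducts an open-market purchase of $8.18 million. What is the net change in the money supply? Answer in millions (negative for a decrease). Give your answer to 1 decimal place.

$177.2 million

Before: m₁ = 1 / (0.258) ≈ 3.8760, MB₁ = 75.33, so M₁ = 3.8760 × 75.33 ≈ 291.9791 million.
After: m₂ = 1 / (0.178) ≈ 5.6180, MB₂ = 75.33 + 8.18 = 83.51, so M₂ = 5.6180 × 83.51 ≈ 469.1592 million.
ΔM = M₂ − M₁ = 469.1592 − 291.9791 = 177.1801 million.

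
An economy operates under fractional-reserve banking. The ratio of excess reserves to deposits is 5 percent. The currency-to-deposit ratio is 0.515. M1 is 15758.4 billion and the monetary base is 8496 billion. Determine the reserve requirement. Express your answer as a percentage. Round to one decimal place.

25.2%

Using m = M/MB = 15758.4/8496 ≈ 1.854802. Since m = (1 + c)/(c + rr + e), the denominator satisfies c + rr + e = (1 + c)/m = (1 + 0.515) / 1.854802 ≈ 0.816799.
With c = 0.515 and e = 0.05, the reserve requirement is 0.816799 − 0.515 − 0.05 = 0.251799.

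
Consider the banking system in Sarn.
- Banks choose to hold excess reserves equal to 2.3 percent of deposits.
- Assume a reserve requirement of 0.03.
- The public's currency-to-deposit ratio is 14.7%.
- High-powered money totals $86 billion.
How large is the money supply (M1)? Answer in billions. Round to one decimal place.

The money multiplier is m = (1 + c) / (rr + e + c) = (1 + 0.147) / (0.03 + 0.023 + 0.147) = 5.7350.
So M = m × MB = 5.7350 × 86 = 493.21 billion.

$493.2 billion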